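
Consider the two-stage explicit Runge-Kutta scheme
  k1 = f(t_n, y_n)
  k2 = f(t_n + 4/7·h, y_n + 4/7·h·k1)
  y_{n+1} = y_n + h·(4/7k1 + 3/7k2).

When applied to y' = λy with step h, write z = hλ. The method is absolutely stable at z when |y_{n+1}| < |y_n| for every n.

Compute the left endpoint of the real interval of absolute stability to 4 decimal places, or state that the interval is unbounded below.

z* = -4.0833.

Test eqn y'=λy, z=hλ:
  k1=λy_n ⇒ h·k1=z·y_n;  k2=λ(1+4/7z)y_n ⇒ h·k2=z(1+4/7z)y_n
  y_{n+1}/y_n = 1 + 4/7z + 3/7z(1+4/7z) = 1 + z + 12/49z²
  ⇒ R(z) = 1 + z + 12/49z².

Solve |R(x)|<1 on ℝ⁻.
x=-0.76: |R|=0.3815
R=1: x+12/49x²=0 ⇒ x=−49/12=-4.0833; min R=1−1/(4·12/49)=-0.0208>−1
Confirm numerically:
  x=-4.035: |R|=0.95224 <1
  x=-2.563: |R|=0.04573 <1
  x=-2.193: |R|=0.01522 <1
  x=-4.575: |R|=1.55087 >1
  x=-4.520: |R|=1.48336 >1
  x=-4.510: |R|=1.47125 >1
Stable set (-4.0833, 0).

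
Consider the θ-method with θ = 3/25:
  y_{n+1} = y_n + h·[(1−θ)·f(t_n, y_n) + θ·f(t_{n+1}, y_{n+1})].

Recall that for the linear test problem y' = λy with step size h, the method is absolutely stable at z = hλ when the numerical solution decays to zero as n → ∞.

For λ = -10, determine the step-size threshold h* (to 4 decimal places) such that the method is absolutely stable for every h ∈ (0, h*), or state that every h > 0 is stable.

(-2.6316,0); λ=-10 ⇒ h* = (50/19)/10 = 0.2632.

Test eqn y'=λy, z=hλ:
  y_{n+1} = y_n + z·[22/25·y_n + 3/25·y_{n+1}] ⇒ (1 − 3/25z)y_{n+1} = (1 + 22/25z)y_n
  so R(z) = (1 + 22/25z)/(1 − 3/25z).

Need |R(x)|<1, x<0.
x=-1.73: |R|=0.4326
R=−1: 1+22/25x = −1+3/25x ⇒ -19/25x=2 ⇒ x=2/(-19/25)=-2.6316
Confirm numerically:
  x=-2.149: |R|=0.70843 <1
  x=-1.444: |R|=0.23074 <1
  x=-1.176: |R|=0.03057 <1
  x=-1.082: |R|=0.04234 <1
  x=-3.199: |R|=1.31162 >1
  x=-3.169: |R|=1.29591 >1
So |R|<1 on (-2.6316, 0).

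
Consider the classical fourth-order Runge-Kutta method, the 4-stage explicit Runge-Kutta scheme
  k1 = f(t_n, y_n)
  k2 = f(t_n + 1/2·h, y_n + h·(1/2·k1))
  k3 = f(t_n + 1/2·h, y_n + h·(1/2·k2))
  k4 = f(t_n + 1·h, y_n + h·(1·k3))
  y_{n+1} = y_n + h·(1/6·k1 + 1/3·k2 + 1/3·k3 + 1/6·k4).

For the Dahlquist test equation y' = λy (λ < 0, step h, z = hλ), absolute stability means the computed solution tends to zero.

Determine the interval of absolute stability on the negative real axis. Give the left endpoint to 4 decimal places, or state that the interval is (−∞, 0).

z∈(-2.7853,0).

Set f=λy, z=hλ:
  order 4, 4-stage ⇒ R(z)=1+z+z^2/2+z^3/6+z^4/24
  (e.g. R(-1.7)=0.27417, |R|=0.27417)

Boundary: |R(x)|=1, x<0.
x=-1.7: |R|=0.2742
|R(-1.86)|=0.2960 |R(-1.43)|=0.2793 |R(-0.96)|=0.3887
Bisect:
  x_lo=-3.4641 |R|=2.6078  x_hi=-0.2269 |R|=0.7970
  mid=-1.84551 |R|=0.29318 →hi
  mid=-2.65483 |R|=0.82047 →hi
  mid=-3.05948 |R|=1.49846 →lo
  mid=-2.85716 |R|=1.11386 →lo
  mid=-2.75599 |R|=0.95671 →hi
  mid=-2.80657 |R|=1.03256 →lo
  mid=-2.78128 |R|=0.99397 →hi
  mid=-2.79393 |R|=1.01310 →lo
  mid=-2.78760 |R|=1.00349 →lo
  ...
  [-2.78543,-2.78523] ⇒ x*=-2.7853
Stable set (-2.7853, 0).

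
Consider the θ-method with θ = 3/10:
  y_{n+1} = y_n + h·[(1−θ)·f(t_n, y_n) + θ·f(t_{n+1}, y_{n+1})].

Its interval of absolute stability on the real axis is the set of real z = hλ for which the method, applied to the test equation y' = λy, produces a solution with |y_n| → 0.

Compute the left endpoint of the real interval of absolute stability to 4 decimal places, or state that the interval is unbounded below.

Set f=λy, z=hλ:
  y_{n+1} = y_n + z·[7/10·y_n + 3/10·y_{n+1}] ⇒ (1 − 3/10z)y_{n+1} = (1 + 7/10z)y_n
  R(z) = (1 + 7/10z)/(1 − 3/10z).

Solve |R(x)|<1 on ℝ⁻.
x=-0.49: |R|=0.5728
R=−1: 1+7/10x = −1+3/10x ⇒ -2/5x=2 ⇒ x=2/(-2/5)=-5.0000
Confirm numerically:
  x=-4.114: |R|=0.84137 <1
  x=-3.579: |R|=0.72590 <1
  x=-2.174: |R|=0.31582 <1
  x=-5.267: |R|=1.04139 >1
  x=-5.257: |R|=1.03989 >1
Stable set (-5.0000, 0).

z* = -5.0000.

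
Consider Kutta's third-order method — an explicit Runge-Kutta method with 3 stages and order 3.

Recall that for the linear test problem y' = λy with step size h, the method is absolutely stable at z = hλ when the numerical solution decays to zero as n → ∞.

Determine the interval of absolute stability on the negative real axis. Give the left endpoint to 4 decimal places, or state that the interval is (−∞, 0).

(-2.5127, 0).

On y'=λy, z=hλ:
  order 3, 3-stage ⇒ R(z)=1+z+z^2/2+z^3/6
  (e.g. R(-1.64)=-0.03036, |R|=0.03036)

Boundary: |R(x)|=1, x<0.
x=-1.64: |R|=0.0304
|R(-2.18)|=0.5305 |R(-1.78)|=0.1358 |R(-1.16)|=0.2527
Bisect:
  x_lo=-3.1601 |R|=2.4265  x_hi=-0.2798 |R|=0.7557
  mid=-1.71996 |R|=0.08884 →hi
  mid=-2.44002 |R|=0.88436 →hi
  mid=-2.80005 |R|=1.53877 →lo
  mid=-2.62003 |R|=1.18532 →lo
  mid=-2.53003 |R|=1.02864 →lo
  mid=-2.48502 |R|=0.95500 →hi
  mid=-2.50753 |R|=0.99144 →hi
  mid=-2.51878 |R|=1.00994 →lo
  mid=-2.51315 |R|=1.00067 →lo
  ...
  [-2.51280,-2.51262] ⇒ x*=-2.5127
So |R|<1 on (-2.5127, 0).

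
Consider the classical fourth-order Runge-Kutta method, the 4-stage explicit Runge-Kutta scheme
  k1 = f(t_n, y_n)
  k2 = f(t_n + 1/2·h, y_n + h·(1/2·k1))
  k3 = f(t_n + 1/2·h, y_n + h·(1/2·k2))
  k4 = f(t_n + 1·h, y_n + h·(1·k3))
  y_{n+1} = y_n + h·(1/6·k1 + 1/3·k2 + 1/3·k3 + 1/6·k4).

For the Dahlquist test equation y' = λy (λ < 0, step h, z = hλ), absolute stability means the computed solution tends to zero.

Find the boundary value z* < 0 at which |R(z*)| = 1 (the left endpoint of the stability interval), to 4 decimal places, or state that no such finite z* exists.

left endpoint -2.7853.

Set f=λy, z=hλ:
  order 4, 4-stage ⇒ R(z)=1+z+z^2/2+z^3/6+z^4/24
  (e.g. R(-0.5)=0.60677, |R|=0.60677)

Solve |R(x)|<1 on ℝ⁻.
x=-0.5: |R|=0.6068
|R(-2.46)|=0.6106 |R(-1.63)|=0.2708 |R(-0.63)|=0.5333
Bisect:
  x_lo=-3.1936 |R|=1.8114  x_hi=-0.0905 |R|=0.9135
  mid=-1.64203 |R|=0.27112 →hi
  mid=-2.41780 |R|=0.57330 →hi
  mid=-2.80568 |R|=1.03118 →lo
  mid=-2.61174 |R|=0.76835 →hi
  mid=-2.70871 |R|=0.89055 →hi
  mid=-2.75720 |R|=0.95846 →hi
  mid=-2.78144 |R|=0.99421 →hi
  mid=-2.79356 |R|=1.01254 →lo
  mid=-2.78750 |R|=1.00333 →lo
  mid=-2.78447 |R|=0.99876 →hi
  ...
  [-2.78542,-2.78523] ⇒ x*=-2.7853
Stable set (-2.7853, 0).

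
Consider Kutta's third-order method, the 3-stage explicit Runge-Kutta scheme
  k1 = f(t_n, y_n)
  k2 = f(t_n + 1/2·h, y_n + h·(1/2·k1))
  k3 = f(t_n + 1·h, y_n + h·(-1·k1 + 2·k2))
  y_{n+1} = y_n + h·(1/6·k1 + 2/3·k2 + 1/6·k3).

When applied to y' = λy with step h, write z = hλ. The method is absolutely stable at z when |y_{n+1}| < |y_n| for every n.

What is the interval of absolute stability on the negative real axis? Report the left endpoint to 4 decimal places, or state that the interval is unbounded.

Set f=λy, z=hλ:
  order 3, 3-stage ⇒ R(z)=1+z+z^2/2+z^3/6
  (e.g. R(-0.98)=0.34333, |R|=0.34333)

Need |R(x)|<1, x<0.
x=-0.98: |R|=0.3433
|R(-1.09)|=0.2882 |R(-1.01)|=0.3283 |R(-0.93)|=0.3684
Bisect:
  x_lo=-2.8771 |R|=1.7076  x_hi=-0.2357 |R|=0.7899
  mid=-1.55639 |R|=0.02643 →hi
  mid=-2.21675 |R|=0.57527 →hi
  mid=-2.54694 |R|=1.05711 →lo
  mid=-2.38184 |R|=0.79736 →hi
  mid=-2.46439 |R|=0.92225 →hi
  mid=-2.50566 |R|=0.98839 →hi
  mid=-2.52630 |R|=1.02243 →lo
  mid=-2.51598 |R|=1.00533 →lo
  mid=-2.51082 |R|=0.99684 →hi
  mid=-2.51340 |R|=1.00108 →lo
  ...
  [-2.51276,-2.51260] ⇒ x*=-2.5127
Interval (-2.5127, 0).

(-2.5127, 0).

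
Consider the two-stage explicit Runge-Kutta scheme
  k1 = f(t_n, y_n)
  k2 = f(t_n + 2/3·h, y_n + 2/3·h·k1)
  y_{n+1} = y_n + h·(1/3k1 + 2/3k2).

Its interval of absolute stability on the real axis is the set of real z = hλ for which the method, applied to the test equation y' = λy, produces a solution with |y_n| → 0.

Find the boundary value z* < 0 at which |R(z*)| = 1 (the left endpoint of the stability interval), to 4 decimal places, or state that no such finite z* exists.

left endpoint -2.2500.

On y'=λy, z=hλ:
  k1=λy_n ⇒ h·k1=z·y_n;  k2=λ(1+2/3z)y_n ⇒ h·k2=z(1+2/3z)y_n
  y_{n+1}/y_n = 1 + 1/3z + 2/3z(1+2/3z) = 1 + z + 4/9z²
  Hence R(z) = 1 + z + 4/9z².

Boundary: |R(x)|=1, x<0.
x=-0.54: |R|=0.5896
R=1: x+4/9x²=0 ⇒ x=−9/4=-2.2500; min R=1−1/(4·4/9)=0.4375>−1
Confirm numerically:
  x=-2.128: |R|=0.88462 <1
  x=-1.494: |R|=0.49802 <1
  x=-1.462: |R|=0.48798 <1
  x=-1.443: |R|=0.48244 <1
  x=-2.831: |R|=1.73103 >1
  x=-2.616: |R|=1.42554 >1
  x=-2.331: |R|=1.08392 >1
So |R|<1 on (-2.2500, 0).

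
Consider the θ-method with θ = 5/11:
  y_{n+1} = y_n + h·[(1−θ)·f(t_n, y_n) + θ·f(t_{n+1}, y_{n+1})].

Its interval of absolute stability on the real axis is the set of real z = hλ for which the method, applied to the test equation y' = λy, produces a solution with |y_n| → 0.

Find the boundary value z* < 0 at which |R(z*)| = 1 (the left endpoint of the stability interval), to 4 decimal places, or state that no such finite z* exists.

left endpoint -22.0000.

With y'=λy (z=hλ):
  y_{n+1} = y_n + z·[6/11·y_n + 5/11·y_{n+1}] ⇒ (1 − 5/11z)y_{n+1} = (1 + 6/11z)y_n
  ⇒ R(z) = (1 + 6/11z)/(1 − 5/11z).

Find x<0 with |R(x)|<1.
x=-0.6: |R|=0.5286
R=−1: 1+6/11x = −1+5/11x ⇒ -1/11x=2 ⇒ x=2/(-1/11)=-22.0000
Confirm numerically:
  x=-20.371: |R|=0.98557 <1
  x=-17.791: |R|=0.95789 <1
  x=-15.953: |R|=0.93338 <1
  x=-10.011: |R|=0.80364 <1
  x=-22.587: |R|=1.00474 >1
  x=-22.379: |R|=1.00308 >1
  x=-22.111: |R|=1.00091 >1
Stable set (-22.0000, 0).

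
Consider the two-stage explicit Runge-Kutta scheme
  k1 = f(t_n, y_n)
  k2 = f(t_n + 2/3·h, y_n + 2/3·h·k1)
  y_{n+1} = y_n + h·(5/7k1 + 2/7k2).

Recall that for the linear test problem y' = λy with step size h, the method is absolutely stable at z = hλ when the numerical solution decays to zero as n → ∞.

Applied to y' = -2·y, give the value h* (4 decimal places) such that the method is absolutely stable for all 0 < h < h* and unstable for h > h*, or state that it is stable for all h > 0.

(-5.2500,0); λ=-2 ⇒ h* = (21/4)/2 = 2.6250.

With y'=λy (z=hλ):
  k1=λy_n ⇒ h·k1=z·y_n;  k2=λ(1+2/3z)y_n ⇒ h·k2=z(1+2/3z)y_n
  y_{n+1}/y_n = 1 + 5/7z + 2/7z(1+2/3z) = 1 + z + 4/21z²
  ⇒ R(z) = 1 + z + 4/21z².

Boundary: |R(x)|=1, x<0.
x=-0.34: |R|=0.6820
R=1: x+4/21x²=0 ⇒ x=−21/4=-5.2500; min R=1−1/(4·4/21)=-0.3125>−1
Confirm numerically:
  x=-5.109: |R|=0.86279 <1
  x=-4.168: |R|=0.14100 <1
  x=-3.952: |R|=0.02292 <1
  x=-2.738: |R|=0.31007 <1
  x=-5.696: |R|=1.48389 >1
  x=-5.525: |R|=1.28940 >1
  x=-5.420: |R|=1.17550 >1
So |R|<1 on (-5.2500, 0).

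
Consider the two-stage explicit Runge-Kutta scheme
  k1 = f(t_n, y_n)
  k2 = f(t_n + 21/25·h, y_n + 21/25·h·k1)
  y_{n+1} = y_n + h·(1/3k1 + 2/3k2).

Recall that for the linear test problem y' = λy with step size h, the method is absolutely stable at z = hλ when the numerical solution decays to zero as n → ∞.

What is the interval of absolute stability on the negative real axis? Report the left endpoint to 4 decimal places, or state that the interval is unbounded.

On y'=λy, z=hλ:
  k1=λy_n ⇒ h·k1=z·y_n;  k2=λ(1+21/25z)y_n ⇒ h·k2=z(1+21/25z)y_n
  y_{n+1}/y_n = 1 + 1/3z + 2/3z(1+21/25z) = 1 + z + 14/25z²
  ⇒ R(z) = 1 + z + 14/25z².

Find x<0 with |R(x)|<1.
x=-1.7: |R|=0.9184
R=1: x+14/25x²=0 ⇒ x=−25/14=-1.7857; min R=1−1/(4·14/25)=0.5536>−1
Confirm numerically:
  x=-1.461: |R|=0.73433 <1
  x=-1.080: |R|=0.57318 <1
  x=-0.871: |R|=0.55384 <1
  x=-0.717: |R|=0.57089 <1
  x=-2.185: |R|=1.48857 >1
  x=-2.130: |R|=1.41066 >1
  x=-2.037: |R|=1.28665 >1
Interval (-1.7857, 0).

z∈(-1.7857,0).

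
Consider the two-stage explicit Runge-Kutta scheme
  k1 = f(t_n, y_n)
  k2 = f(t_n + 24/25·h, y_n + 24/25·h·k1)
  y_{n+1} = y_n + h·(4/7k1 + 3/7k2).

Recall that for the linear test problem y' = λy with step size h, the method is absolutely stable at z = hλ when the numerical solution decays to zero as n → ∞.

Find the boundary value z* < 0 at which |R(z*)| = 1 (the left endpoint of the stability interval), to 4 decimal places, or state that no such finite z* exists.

left endpoint -2.4306.

Test eqn y'=λy, z=hλ:
  k1=λy_n ⇒ h·k1=z·y_n;  k2=λ(1+24/25z)y_n ⇒ h·k2=z(1+24/25z)y_n
  y_{n+1}/y_n = 1 + 4/7z + 3/7z(1+24/25z) = 1 + z + 72/175z²
  R(z) = 1 + z + 72/175z².

Find x<0 with |R(x)|<1.
x=-0.95: |R|=0.4213
R=1: x+72/175x²=0 ⇒ x=−175/72=-2.4306; min R=1−1/(4·72/175)=0.3924>−1
Confirm numerically:
  x=-2.087: |R|=0.70501 <1
  x=-1.455: |R|=0.41600 <1
  x=-1.316: |R|=0.39654 <1
  x=-2.686: |R|=1.28229 >1
  x=-2.674: |R|=1.26783 >1
  x=-2.485: |R|=1.05566 >1
So |R|<1 on (-2.4306, 0).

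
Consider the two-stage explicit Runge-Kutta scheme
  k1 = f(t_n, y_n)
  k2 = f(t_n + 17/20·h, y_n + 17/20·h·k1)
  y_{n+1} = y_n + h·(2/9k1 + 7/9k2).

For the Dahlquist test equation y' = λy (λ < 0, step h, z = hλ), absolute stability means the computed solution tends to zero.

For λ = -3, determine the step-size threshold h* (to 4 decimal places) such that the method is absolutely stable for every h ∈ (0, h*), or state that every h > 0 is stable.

With y'=λy (z=hλ):
  k1=λy_n ⇒ h·k1=z·y_n;  k2=λ(1+17/20z)y_n ⇒ h·k2=z(1+17/20z)y_n
  y_{n+1}/y_n = 1 + 2/9z + 7/9z(1+17/20z) = 1 + z + 119/180z²
  Hence R(z) = 1 + z + 119/180z².

Need |R(x)|<1, x<0.
x=-1.56: |R|=1.0489
R=1: x+119/180x²=0 ⇒ x=−180/119=-1.5126; min R=1−1/(4·119/180)=0.6218>−1
Confirm numerically:
  x=-1.430: |R|=0.92191 <1
  x=-1.080: |R|=0.69112 <1
  x=-0.644: |R|=0.63019 <1
  x=-2.085: |R|=1.78900 >1
  x=-1.710: |R|=1.22315 >1
Interval (-1.5126, 0).

(-1.5126,0); λ=-3 ⇒ h* = (180/119)/3 = 0.5042.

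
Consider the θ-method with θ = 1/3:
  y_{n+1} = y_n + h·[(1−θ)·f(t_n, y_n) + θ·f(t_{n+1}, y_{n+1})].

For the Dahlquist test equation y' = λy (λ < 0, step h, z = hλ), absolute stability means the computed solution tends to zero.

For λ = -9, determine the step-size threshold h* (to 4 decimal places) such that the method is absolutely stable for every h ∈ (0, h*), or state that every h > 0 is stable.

Set f=λy, z=hλ:
  y_{n+1} = y_n + z·[2/3·y_n + 1/3·y_{n+1}] ⇒ (1 − 1/3z)y_{n+1} = (1 + 2/3z)y_n
  Hence R(z) = (1 + 2/3z)/(1 − 1/3z).

Need |R(x)|<1, x<0.
x=-0.6: |R|=0.5000
R=−1: 1+2/3x = −1+1/3x ⇒ -1/3x=2 ⇒ x=2/(-1/3)=-6.0000
Confirm numerically:
  x=-5.065: |R|=0.88407 <1
  x=-3.515: |R|=0.61857 <1
  x=-2.871: |R|=0.46704 <1
  x=-6.599: |R|=1.06240 >1
  x=-6.332: |R|=1.03558 >1
  x=-6.158: |R|=1.01725 >1
Stable set (-6.0000, 0).

(-6.0000,0); λ=-9 ⇒ h* = (6)/9 = 0.6667.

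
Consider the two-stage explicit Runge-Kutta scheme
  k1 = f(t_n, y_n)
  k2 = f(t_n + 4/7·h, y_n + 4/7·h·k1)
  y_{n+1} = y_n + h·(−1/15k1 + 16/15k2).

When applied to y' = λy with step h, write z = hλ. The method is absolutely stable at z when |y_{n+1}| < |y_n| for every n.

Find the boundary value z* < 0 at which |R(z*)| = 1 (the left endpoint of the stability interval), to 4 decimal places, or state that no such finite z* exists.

z* = -1.6406.

On y'=λy, z=hλ:
  k1=λy_n ⇒ h·k1=z·y_n;  k2=λ(1+4/7z)y_n ⇒ h·k2=z(1+4/7z)y_n
  y_{n+1}/y_n = 1 − 1/15z + 16/15z(1+4/7z) = 1 + z + 64/105z²
  R(z) = 1 + z + 64/105z².

Need |R(x)|<1, x<0.
x=-0.59: |R|=0.6222
R=1: x+64/105x²=0 ⇒ x=−105/64=-1.6406; min R=1−1/(4·64/105)=0.5898>−1
Confirm numerically:
  x=-1.601: |R|=0.96133 <1
  x=-0.903: |R|=0.59401 <1
  x=-0.834: |R|=0.58996 <1
  x=-0.685: |R|=0.60100 <1
  x=-2.122: |R|=1.62262 >1
  x=-2.007: |R|=1.44819 >1
  x=-1.841: |R|=1.22485 >1
Stable set (-1.6406, 0).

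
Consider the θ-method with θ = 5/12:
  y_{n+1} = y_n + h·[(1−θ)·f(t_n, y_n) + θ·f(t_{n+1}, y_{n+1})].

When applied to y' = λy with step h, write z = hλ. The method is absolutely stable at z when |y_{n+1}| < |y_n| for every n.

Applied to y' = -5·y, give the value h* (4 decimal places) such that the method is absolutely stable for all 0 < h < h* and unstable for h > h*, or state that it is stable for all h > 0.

On y'=λy, z=hλ:
  y_{n+1} = y_n + z·[7/12·y_n + 5/12·y_{n+1}] ⇒ (1 − 5/12z)y_{n+1} = (1 + 7/12z)y_n
  R(z) = (1 + 7/12z)/(1 − 5/12z).

Boundary: |R(x)|=1, x<0.
x=-0.67: |R|=0.4762
R=−1: 1+7/12x = −1+5/12x ⇒ -1/6x=2 ⇒ x=2/(-1/6)=-12.0000
Confirm numerically:
  x=-11.356: |R|=0.98127 <1
  x=-10.592: |R|=0.95665 <1
  x=-6.923: |R|=0.78217 <1
  x=-12.342: |R|=1.00928 >1
  x=-12.298: |R|=1.00811 >1
Stable set (-12.0000, 0).

(-12.0000,0); λ=-5 ⇒ h* = (12)/5 = 2.4000.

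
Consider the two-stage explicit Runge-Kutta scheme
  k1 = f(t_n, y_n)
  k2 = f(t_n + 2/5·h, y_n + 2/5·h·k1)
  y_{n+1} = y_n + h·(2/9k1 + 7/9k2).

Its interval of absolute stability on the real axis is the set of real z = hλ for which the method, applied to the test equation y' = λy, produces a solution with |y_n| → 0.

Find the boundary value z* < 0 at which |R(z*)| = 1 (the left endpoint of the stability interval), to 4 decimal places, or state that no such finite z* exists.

left endpoint -3.2143.

On y'=λy, z=hλ:
  k1=λy_n ⇒ h·k1=z·y_n;  k2=λ(1+2/5z)y_n ⇒ h·k2=z(1+2/5z)y_n
  y_{n+1}/y_n = 1 + 2/9z + 7/9z(1+2/5z) = 1 + z + 14/45z²
  ⇒ R(z) = 1 + z + 14/45z².

Find x<0 with |R(x)|<1.
x=-1.1: |R|=0.2764
R=1: x+14/45x²=0 ⇒ x=−45/14=-3.2143; min R=1−1/(4·14/45)=0.1964>−1
Confirm numerically:
  x=-2.865: |R|=0.68867 <1
  x=-2.651: |R|=0.53543 <1
  x=-2.547: |R|=0.47124 <1
  x=-2.430: |R|=0.40708 <1
  x=-3.623: |R|=1.46068 >1
  x=-3.565: |R|=1.38898 >1
  x=-3.282: |R|=1.06914 >1
Stable set (-3.2143, 0).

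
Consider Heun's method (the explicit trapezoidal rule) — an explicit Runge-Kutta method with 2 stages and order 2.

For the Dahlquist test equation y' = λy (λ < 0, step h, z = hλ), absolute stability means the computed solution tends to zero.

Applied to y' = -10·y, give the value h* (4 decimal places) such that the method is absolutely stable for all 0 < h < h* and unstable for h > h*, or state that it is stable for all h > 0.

(-2.0000,0); λ=-10 ⇒ h* = 0.2000.

With y'=λy (z=hλ):
  order 2, 2-stage ⇒ R(z)=1+z+z^2/2
  (e.g. R(-0.7)=0.54500, |R|=0.54500)

Find x<0 with |R(x)|<1.
x=-0.7: |R|=0.5450
|R(-1.64)|=0.7048 |R(-1.28)|=0.5392 |R(-0.79)|=0.5221
Bisect:
  x_lo=-2.5436 |R|=1.6913  x_hi=-0.3952 |R|=0.6829
  mid=-1.46941 |R|=0.61017 →hi
  mid=-2.00649 |R|=1.00652 →lo
  mid=-1.73795 |R|=0.77229 →hi
  mid=-1.87222 |R|=0.88039 →hi
  mid=-1.93936 |R|=0.94120 →hi
  mid=-1.97293 |R|=0.97329 →hi
  mid=-1.98971 |R|=0.98976 →hi
  mid=-1.99810 |R|=0.99810 →hi
  mid=-2.00230 |R|=1.00230 →lo
  ...
  [-2.00007,-1.99994] ⇒ x*=-2.0000
Interval (-2.0000, 0).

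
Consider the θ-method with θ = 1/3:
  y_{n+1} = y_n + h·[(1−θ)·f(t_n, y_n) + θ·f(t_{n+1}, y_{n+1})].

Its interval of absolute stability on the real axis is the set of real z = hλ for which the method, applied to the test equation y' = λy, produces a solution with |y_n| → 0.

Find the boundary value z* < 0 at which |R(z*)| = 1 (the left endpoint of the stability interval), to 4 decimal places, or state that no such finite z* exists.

With y'=λy (z=hλ):
  y_{n+1} = y_n + z·[2/3·y_n + 1/3·y_{n+1}] ⇒ (1 − 1/3z)y_{n+1} = (1 + 2/3z)y_n
  ⇒ R(z) = (1 + 2/3z)/(1 − 1/3z).

Solve |R(x)|<1 on ℝ⁻.
x=-1.06: |R|=0.2167
R=−1: 1+2/3x = −1+1/3x ⇒ -1/3x=2 ⇒ x=2/(-1/3)=-6.0000
Confirm numerically:
  x=-5.874: |R|=0.98580 <1
  x=-3.965: |R|=0.70782 <1
  x=-3.374: |R|=0.58801 <1
  x=-6.555: |R|=1.05808 >1
  x=-6.326: |R|=1.03496 >1
Stable set (-6.0000, 0).

z* = -6.0000.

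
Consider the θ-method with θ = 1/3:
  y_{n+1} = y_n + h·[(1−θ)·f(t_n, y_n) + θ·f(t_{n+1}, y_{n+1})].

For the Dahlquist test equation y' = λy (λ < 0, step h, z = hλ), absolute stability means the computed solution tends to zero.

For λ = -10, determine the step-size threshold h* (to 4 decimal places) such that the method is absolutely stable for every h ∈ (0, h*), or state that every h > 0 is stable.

On y'=λy, z=hλ:
  y_{n+1} = y_n + z·[2/3·y_n + 1/3·y_{n+1}] ⇒ (1 − 1/3z)y_{n+1} = (1 + 2/3z)y_n
  so R(z) = (1 + 2/3z)/(1 − 1/3z).

Boundary: |R(x)|=1, x<0.
x=-0.93: |R|=0.2901
R=−1: 1+2/3x = −1+1/3x ⇒ -1/3x=2 ⇒ x=2/(-1/3)=-6.0000
Confirm numerically:
  x=-5.724: |R|=0.96836 <1
  x=-4.012: |R|=0.71649 <1
  x=-2.906: |R|=0.47613 <1
  x=-6.591: |R|=1.06162 >1
  x=-6.267: |R|=1.02881 >1
Stable set (-6.0000, 0).

(-6.0000,0); λ=-10 ⇒ h* = (6)/10 = 0.6000.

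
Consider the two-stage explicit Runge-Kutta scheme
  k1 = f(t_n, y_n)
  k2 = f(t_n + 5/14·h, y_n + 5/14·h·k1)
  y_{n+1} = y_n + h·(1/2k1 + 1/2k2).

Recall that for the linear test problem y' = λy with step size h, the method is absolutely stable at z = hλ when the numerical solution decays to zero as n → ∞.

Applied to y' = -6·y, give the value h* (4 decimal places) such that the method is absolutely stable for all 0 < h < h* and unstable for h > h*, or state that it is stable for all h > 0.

Test eqn y'=λy, z=hλ:
  k1=λy_n ⇒ h·k1=z·y_n;  k2=λ(1+5/14z)y_n ⇒ h·k2=z(1+5/14z)y_n
  y_{n+1}/y_n = 1 + 1/2z + 1/2z(1+5/14z) = 1 + z + 5/28z²
  Hence R(z) = 1 + z + 5/28z².

Find x<0 with |R(x)|<1.
x=-0.82: |R|=0.3001
R=1: x+5/28x²=0 ⇒ x=−28/5=-5.6000; min R=1−1/(4·5/28)=-0.4000>−1
Confirm numerically:
  x=-3.797: |R|=0.22250 <1
  x=-2.936: |R|=0.39670 <1
  x=-2.565: |R|=0.39014 <1
  x=-6.140: |R|=1.59207 >1
  x=-5.879: |R|=1.29290 >1
Interval (-5.6000, 0).

(-5.6000,0); λ=-6 ⇒ h* = (28/5)/6 = 0.9333.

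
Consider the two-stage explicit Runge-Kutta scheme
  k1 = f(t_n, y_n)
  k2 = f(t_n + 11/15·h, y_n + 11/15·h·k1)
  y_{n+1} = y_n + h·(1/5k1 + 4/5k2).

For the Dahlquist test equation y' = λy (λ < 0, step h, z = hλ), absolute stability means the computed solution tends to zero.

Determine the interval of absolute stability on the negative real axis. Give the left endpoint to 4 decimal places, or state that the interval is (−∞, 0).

On y'=λy, z=hλ:
  k1=λy_n ⇒ h·k1=z·y_n;  k2=λ(1+11/15z)y_n ⇒ h·k2=z(1+11/15z)y_n
  y_{n+1}/y_n = 1 + 1/5z + 4/5z(1+11/15z) = 1 + z + 44/75z²
  so R(z) = 1 + z + 44/75z².

Boundary: |R(x)|=1, x<0.
x=-1.76: |R|=1.0573
R=1: x+44/75x²=0 ⇒ x=−75/44=-1.7045; min R=1−1/(4·44/75)=0.5739>−1
Confirm numerically:
  x=-1.456: |R|=0.78770 <1
  x=-1.339: |R|=0.71285 <1
  x=-0.959: |R|=0.58055 <1
  x=-2.232: |R|=1.69067 >1
  x=-1.844: |R|=1.15086 >1
  x=-1.750: |R|=1.04667 >1
Interval (-1.7045, 0).

z∈(-1.7045,0).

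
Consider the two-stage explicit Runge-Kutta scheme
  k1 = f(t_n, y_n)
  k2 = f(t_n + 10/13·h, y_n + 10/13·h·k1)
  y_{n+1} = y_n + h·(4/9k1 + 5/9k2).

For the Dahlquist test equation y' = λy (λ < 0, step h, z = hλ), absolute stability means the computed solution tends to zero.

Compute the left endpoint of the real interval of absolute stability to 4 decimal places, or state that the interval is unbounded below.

z* = -2.3400.

On y'=λy, z=hλ:
  k1=λy_n ⇒ h·k1=z·y_n;  k2=λ(1+10/13z)y_n ⇒ h·k2=z(1+10/13z)y_n
  y_{n+1}/y_n = 1 + 4/9z + 5/9z(1+10/13z) = 1 + z + 50/117z²
  R(z) = 1 + z + 50/117z².

Need |R(x)|<1, x<0.
x=-1.64: |R|=0.5094
R=1: x+50/117x²=0 ⇒ x=−117/50=-2.3400; min R=1−1/(4·50/117)=0.4150>−1
Confirm numerically:
  x=-1.904: |R|=0.64524 <1
  x=-1.727: |R|=0.54759 <1
  x=-1.261: |R|=0.41854 <1
  x=-1.002: |R|=0.42706 <1
  x=-2.561: |R|=1.24187 >1
  x=-2.488: |R|=1.15736 >1
  x=-2.448: |R|=1.11298 >1
Stable set (-2.3400, 0).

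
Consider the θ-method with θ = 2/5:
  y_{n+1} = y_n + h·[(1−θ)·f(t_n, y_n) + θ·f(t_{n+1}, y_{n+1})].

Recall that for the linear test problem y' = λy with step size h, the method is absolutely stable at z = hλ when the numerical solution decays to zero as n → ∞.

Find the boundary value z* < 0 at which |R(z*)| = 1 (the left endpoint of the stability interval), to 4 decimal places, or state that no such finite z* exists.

On y'=λy, z=hλ:
  y_{n+1} = y_n + z·[3/5·y_n + 2/5·y_{n+1}] ⇒ (1 − 2/5z)y_{n+1} = (1 + 3/5z)y_n
  so R(z) = (1 + 3/5z)/(1 − 2/5z).

Boundary: |R(x)|=1, x<0.
x=-1.46: |R|=0.0783
R=−1: 1+3/5x = −1+2/5x ⇒ -1/5x=2 ⇒ x=2/(-1/5)=-10.0000
Confirm numerically:
  x=-9.411: |R|=0.97527 <1
  x=-6.505: |R|=0.80594 <1
  x=-5.344: |R|=0.70321 <1
  x=-4.739: |R|=0.63662 <1
  x=-10.276: |R|=1.01080 >1
  x=-10.234: |R|=1.00919 >1
So |R|<1 on (-10.0000, 0).

left endpoint -10.0000.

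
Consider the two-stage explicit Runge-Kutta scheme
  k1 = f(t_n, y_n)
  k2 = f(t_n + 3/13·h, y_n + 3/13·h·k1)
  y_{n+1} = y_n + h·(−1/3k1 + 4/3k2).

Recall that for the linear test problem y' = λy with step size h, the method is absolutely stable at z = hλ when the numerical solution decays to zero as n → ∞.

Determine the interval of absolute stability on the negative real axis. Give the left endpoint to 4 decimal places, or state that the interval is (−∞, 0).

Set f=λy, z=hλ:
  k1=λy_n ⇒ h·k1=z·y_n;  k2=λ(1+3/13z)y_n ⇒ h·k2=z(1+3/13z)y_n
  y_{n+1}/y_n = 1 − 1/3z + 4/3z(1+3/13z) = 1 + z + 4/13z²
  R(z) = 1 + z + 4/13z².

Solve |R(x)|<1 on ℝ⁻.
x=-0.83: |R|=0.3820
R=1: x+4/13x²=0 ⇒ x=−13/4=-3.2500; min R=1−1/(4·4/13)=0.1875>−1
Confirm numerically:
  x=-3.012: |R|=0.77943 <1
  x=-2.284: |R|=0.32112 <1
  x=-2.119: |R|=0.26259 <1
  x=-3.627: |R|=1.42073 >1
  x=-3.482: |R|=1.24856 >1
Stable set (-3.2500, 0).

(-3.2500, 0).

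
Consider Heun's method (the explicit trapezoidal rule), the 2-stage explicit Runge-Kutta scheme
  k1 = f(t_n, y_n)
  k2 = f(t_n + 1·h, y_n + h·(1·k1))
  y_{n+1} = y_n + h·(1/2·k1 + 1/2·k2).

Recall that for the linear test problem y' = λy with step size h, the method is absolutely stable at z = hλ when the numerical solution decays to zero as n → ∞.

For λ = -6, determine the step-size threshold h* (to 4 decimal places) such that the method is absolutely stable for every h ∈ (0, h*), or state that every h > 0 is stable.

(-2.0000,0); λ=-6 ⇒ h* = 0.3333.

Set f=λy, z=hλ:
  order 2, 2-stage ⇒ R(z)=1+z+z^2/2
  (e.g. R(-1.76)=0.78880, |R|=0.78880)

Find x<0 with |R(x)|<1.
x=-1.76: |R|=0.7888
|R(-1.86)|=0.8698 |R(-1.26)|=0.5338 |R(-0.89)|=0.5061
Bisect:
  x_lo=-2.5742 |R|=1.7391  x_hi=-0.2775 |R|=0.7610
  mid=-1.42584 |R|=0.59067 →hi
  mid=-2.00003 |R|=1.00003 →lo
  mid=-1.71293 |R|=0.75414 →hi
  mid=-1.85648 |R|=0.86678 →hi
  mid=-1.92825 |R|=0.93083 →hi
  mid=-1.96414 |R|=0.96478 →hi
  mid=-1.98208 |R|=0.98224 →hi
  mid=-1.99106 |R|=0.99110 →hi
  mid=-1.99554 |R|=0.99555 →hi
  ...
  [-2.00003,-1.99989] ⇒ x*=-2.0000
Stable set (-2.0000, 0).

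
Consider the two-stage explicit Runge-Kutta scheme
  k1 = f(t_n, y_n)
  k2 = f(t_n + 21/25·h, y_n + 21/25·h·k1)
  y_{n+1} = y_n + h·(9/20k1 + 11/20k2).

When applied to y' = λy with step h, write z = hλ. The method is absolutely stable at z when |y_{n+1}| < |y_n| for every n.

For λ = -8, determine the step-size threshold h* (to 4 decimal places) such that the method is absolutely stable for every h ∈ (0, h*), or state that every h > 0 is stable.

(-2.1645,0); λ=-8 ⇒ h* = (500/231)/8 = 0.2706.

With y'=λy (z=hλ):
  k1=λy_n ⇒ h·k1=z·y_n;  k2=λ(1+21/25z)y_n ⇒ h·k2=z(1+21/25z)y_n
  y_{n+1}/y_n = 1 + 9/20z + 11/20z(1+21/25z) = 1 + z + 231/500z²
  R(z) = 1 + z + 231/500z².

Boundary: |R(x)|=1, x<0.
x=-0.57: |R|=0.5801
R=1: x+231/500x²=0 ⇒ x=−500/231=-2.1645; min R=1−1/(4·231/500)=0.4589>−1
Confirm numerically:
  x=-1.733: |R|=0.65452 <1
  x=-1.322: |R|=0.48543 <1
  x=-1.195: |R|=0.46475 <1
  x=-1.130: |R|=0.45993 <1
  x=-2.597: |R|=1.51892 >1
  x=-2.325: |R|=1.17240 >1
So |R|<1 on (-2.1645, 0).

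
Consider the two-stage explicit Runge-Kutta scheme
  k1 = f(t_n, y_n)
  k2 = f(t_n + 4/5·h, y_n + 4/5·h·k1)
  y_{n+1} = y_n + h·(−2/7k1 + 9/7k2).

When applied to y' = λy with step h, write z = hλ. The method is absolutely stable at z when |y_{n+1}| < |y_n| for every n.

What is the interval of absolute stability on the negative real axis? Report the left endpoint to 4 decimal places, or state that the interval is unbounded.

z∈(-0.9722,0).

On y'=λy, z=hλ:
  k1=λy_n ⇒ h·k1=z·y_n;  k2=λ(1+4/5z)y_n ⇒ h·k2=z(1+4/5z)y_n
  y_{n+1}/y_n = 1 − 2/7z + 9/7z(1+4/5z) = 1 + z + 36/35z²
  Hence R(z) = 1 + z + 36/35z².

Solve |R(x)|<1 on ℝ⁻.
x=-0.95: |R|=0.9783
R=1: x+36/35x²=0 ⇒ x=−35/36=-0.9722; min R=1−1/(4·36/35)=0.7569>−1
Confirm numerically:
  x=-0.698: |R|=0.80312 <1
  x=-0.647: |R|=0.78357 <1
  x=-0.406: |R|=0.76355 <1
  x=-0.401: |R|=0.76440 <1
  x=-1.385: |R|=1.58803 >1
  x=-1.177: |R|=1.24791 >1
  x=-1.010: |R|=1.03925 >1
Stable set (-0.9722, 0).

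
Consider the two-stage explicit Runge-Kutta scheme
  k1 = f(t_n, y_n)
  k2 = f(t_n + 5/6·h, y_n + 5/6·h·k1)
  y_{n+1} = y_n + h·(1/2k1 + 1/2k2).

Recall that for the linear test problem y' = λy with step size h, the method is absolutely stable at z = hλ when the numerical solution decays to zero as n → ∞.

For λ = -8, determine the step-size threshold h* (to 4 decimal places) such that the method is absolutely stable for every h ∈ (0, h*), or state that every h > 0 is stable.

(-2.4000,0); λ=-8 ⇒ h* = (12/5)/8 = 0.3000.

With y'=λy (z=hλ):
  k1=λy_n ⇒ h·k1=z·y_n;  k2=λ(1+5/6z)y_n ⇒ h·k2=z(1+5/6z)y_n
  y_{n+1}/y_n = 1 + 1/2z + 1/2z(1+5/6z) = 1 + z + 5/12z²
  Hence R(z) = 1 + z + 5/12z².

Solve |R(x)|<1 on ℝ⁻.
x=-0.31: |R|=0.7300
R=1: x+5/12x²=0 ⇒ x=−12/5=-2.4000; min R=1−1/(4·5/12)=0.4000>−1
Confirm numerically:
  x=-2.186: |R|=0.80508 <1
  x=-2.022: |R|=0.68153 <1
  x=-1.810: |R|=0.55504 <1
  x=-1.720: |R|=0.51267 <1
  x=-2.985: |R|=1.72759 >1
  x=-2.958: |R|=1.68774 >1
Stable set (-2.4000, 0).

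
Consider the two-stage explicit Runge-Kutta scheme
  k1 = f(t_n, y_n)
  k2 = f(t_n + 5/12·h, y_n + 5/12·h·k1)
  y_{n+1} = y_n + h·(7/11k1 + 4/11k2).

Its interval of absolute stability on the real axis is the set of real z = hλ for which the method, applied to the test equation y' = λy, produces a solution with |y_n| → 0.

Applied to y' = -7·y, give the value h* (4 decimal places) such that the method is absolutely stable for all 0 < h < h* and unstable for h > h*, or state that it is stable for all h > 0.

On y'=λy, z=hλ:
  k1=λy_n ⇒ h·k1=z·y_n;  k2=λ(1+5/12z)y_n ⇒ h·k2=z(1+5/12z)y_n
  y_{n+1}/y_n = 1 + 7/11z + 4/11z(1+5/12z) = 1 + z + 5/33z²
  Hence R(z) = 1 + z + 5/33z².

Boundary: |R(x)|=1, x<0.
x=-0.9: |R|=0.2227
R=1: x+5/33x²=0 ⇒ x=−33/5=-6.6000; min R=1−1/(4·5/33)=-0.6500>−1
Confirm numerically:
  x=-6.408: |R|=0.81359 <1
  x=-5.208: |R|=0.09841 <1
  x=-4.185: |R|=0.53133 <1
  x=-3.069: |R|=0.64191 <1
  x=-7.092: |R|=1.52868 >1
  x=-6.781: |R|=1.18596 >1
  x=-6.668: |R|=1.06870 >1
So |R|<1 on (-6.6000, 0).

(-6.6000,0); λ=-7 ⇒ h* = (33/5)/7 = 0.9429.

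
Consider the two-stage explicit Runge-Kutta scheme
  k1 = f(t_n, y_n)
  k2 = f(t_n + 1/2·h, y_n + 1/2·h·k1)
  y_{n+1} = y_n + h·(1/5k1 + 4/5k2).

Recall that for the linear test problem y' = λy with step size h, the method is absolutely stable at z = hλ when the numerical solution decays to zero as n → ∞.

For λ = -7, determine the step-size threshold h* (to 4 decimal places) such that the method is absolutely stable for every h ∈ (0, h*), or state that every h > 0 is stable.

(-2.5000,0); λ=-7 ⇒ h* = (5/2)/7 = 0.3571.

On y'=λy, z=hλ:
  k1=λy_n ⇒ h·k1=z·y_n;  k2=λ(1+1/2z)y_n ⇒ h·k2=z(1+1/2z)y_n
  y_{n+1}/y_n = 1 + 1/5z + 4/5z(1+1/2z) = 1 + z + 2/5z²
  Hence R(z) = 1 + z + 2/5z².

Find x<0 with |R(x)|<1.
x=-1.77: |R|=0.4832
R=1: x+2/5x²=0 ⇒ x=−5/2=-2.5000; min R=1−1/(4·2/5)=0.3750>−1
Confirm numerically:
  x=-2.290: |R|=0.80764 <1
  x=-2.278: |R|=0.79771 <1
  x=-1.878: |R|=0.53275 <1
  x=-1.347: |R|=0.37876 <1
  x=-3.065: |R|=1.69269 >1
  x=-2.635: |R|=1.14229 >1
Stable set (-2.5000, 0).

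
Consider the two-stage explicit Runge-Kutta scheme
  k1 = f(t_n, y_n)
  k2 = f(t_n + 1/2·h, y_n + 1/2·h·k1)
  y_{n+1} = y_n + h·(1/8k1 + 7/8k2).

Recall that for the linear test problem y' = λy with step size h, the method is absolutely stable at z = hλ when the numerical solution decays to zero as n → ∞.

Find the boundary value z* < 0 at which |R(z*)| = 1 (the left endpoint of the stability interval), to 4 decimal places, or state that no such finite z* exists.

On y'=λy, z=hλ:
  k1=λy_n ⇒ h·k1=z·y_n;  k2=λ(1+1/2z)y_n ⇒ h·k2=z(1+1/2z)y_n
  y_{n+1}/y_n = 1 + 1/8z + 7/8z(1+1/2z) = 1 + z + 7/16z²
  Hence R(z) = 1 + z + 7/16z².

Solve |R(x)|<1 on ℝ⁻.
x=-0.48: |R|=0.6208
R=1: x+7/16x²=0 ⇒ x=−16/7=-2.2857; min R=1−1/(4·7/16)=0.4286>−1
Confirm numerically:
  x=-1.667: |R|=0.54876 <1
  x=-1.579: |R|=0.51179 <1
  x=-1.425: |R|=0.46340 <1
  x=-1.171: |R|=0.42892 <1
  x=-2.834: |R|=1.67981 >1
  x=-2.720: |R|=1.51680 >1
  x=-2.392: |R|=1.11123 >1
Stable set (-2.2857, 0).

left endpoint -2.2857.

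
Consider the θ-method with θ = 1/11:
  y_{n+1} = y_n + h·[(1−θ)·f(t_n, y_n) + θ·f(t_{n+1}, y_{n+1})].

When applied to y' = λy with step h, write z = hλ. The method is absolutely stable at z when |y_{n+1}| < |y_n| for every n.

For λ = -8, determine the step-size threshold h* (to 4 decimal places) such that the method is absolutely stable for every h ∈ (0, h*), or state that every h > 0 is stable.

Set f=λy, z=hλ:
  y_{n+1} = y_n + z·[10/11·y_n + 1/11·y_{n+1}] ⇒ (1 − 1/11z)y_{n+1} = (1 + 10/11z)y_n
  ⇒ R(z) = (1 + 10/11z)/(1 − 1/11z).

Find x<0 with |R(x)|<1.
x=-0.87: |R|=0.1938
R=−1: 1+10/11x = −1+1/11x ⇒ -9/11x=2 ⇒ x=2/(-9/11)=-2.4444
Confirm numerically:
  x=-1.923: |R|=0.63685 <1
  x=-1.724: |R|=0.49041 <1
  x=-1.643: |R|=0.42949 <1
  x=-2.744: |R|=1.19616 >1
  x=-2.700: |R|=1.16788 >1
Interval (-2.4444, 0).

(-2.4444,0); λ=-8 ⇒ h* = (22/9)/8 = 0.3056.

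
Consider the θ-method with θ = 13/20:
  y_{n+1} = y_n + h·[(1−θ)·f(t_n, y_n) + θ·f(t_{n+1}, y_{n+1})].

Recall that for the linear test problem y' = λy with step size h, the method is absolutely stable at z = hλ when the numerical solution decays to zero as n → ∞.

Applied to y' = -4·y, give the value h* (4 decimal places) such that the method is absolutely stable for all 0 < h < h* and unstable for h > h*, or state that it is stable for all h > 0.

(−∞, 0) — no finite endpoint. Any h>0 works for λ=-4.

Test eqn y'=λy, z=hλ:
  y_{n+1} = y_n + z·[7/20·y_n + 13/20·y_{n+1}] ⇒ (1 − 13/20z)y_{n+1} = (1 + 7/20z)y_n
  R(z) = (1 + 7/20z)/(1 − 13/20z).

Solve |R(x)|<1 on ℝ⁻.
x=-0.97: |R|=0.4051
x=-2: |R|=0.1304
x=-10: |R|=0.3333
x=-100: |R|=0.5152
θ=13/20≥1/2 ⇒ |1+7/20x|<|1−13/20x| ∀x<0 ⇒ interval (−∞,0).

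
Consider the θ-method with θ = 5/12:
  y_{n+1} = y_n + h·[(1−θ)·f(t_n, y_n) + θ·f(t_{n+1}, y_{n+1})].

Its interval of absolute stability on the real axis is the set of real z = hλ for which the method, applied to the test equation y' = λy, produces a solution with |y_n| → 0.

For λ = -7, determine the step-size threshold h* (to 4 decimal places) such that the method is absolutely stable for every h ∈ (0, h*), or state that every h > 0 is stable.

(-12.0000,0); λ=-7 ⇒ h* = (12)/7 = 1.7143.

On y'=λy, z=hλ:
  y_{n+1} = y_n + z·[7/12·y_n + 5/12·y_{n+1}] ⇒ (1 − 5/12z)y_{n+1} = (1 + 7/12z)y_n
  ⇒ R(z) = (1 + 7/12z)/(1 − 5/12z).

Solve |R(x)|<1 on ℝ⁻.
x=-0.8: |R|=0.4000
R=−1: 1+7/12x = −1+5/12x ⇒ -1/6x=2 ⇒ x=2/(-1/6)=-12.0000
Confirm numerically:
  x=-9.151: |R|=0.90134 <1
  x=-8.951: |R|=0.89256 <1
  x=-5.299: |R|=0.65185 <1
  x=-5.185: |R|=0.64061 <1
  x=-12.501: |R|=1.01345 >1
  x=-12.108: |R|=1.00298 >1
So |R|<1 on (-12.0000, 0).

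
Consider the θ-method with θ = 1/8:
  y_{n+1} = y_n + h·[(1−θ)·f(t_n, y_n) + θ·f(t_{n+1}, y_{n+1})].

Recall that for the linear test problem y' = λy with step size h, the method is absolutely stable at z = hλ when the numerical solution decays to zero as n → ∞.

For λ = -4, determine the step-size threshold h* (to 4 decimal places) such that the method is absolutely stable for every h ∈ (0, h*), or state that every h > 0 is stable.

(-2.6667,0); λ=-4 ⇒ h* = (8/3)/4 = 0.6667.

With y'=λy (z=hλ):
  y_{n+1} = y_n + z·[7/8·y_n + 1/8·y_{n+1}] ⇒ (1 − 1/8z)y_{n+1} = (1 + 7/8z)y_n
  R(z) = (1 + 7/8z)/(1 − 1/8z).

Need |R(x)|<1, x<0.
x=-0.84: |R|=0.2398
R=−1: 1+7/8x = −1+1/8x ⇒ -3/4x=2 ⇒ x=2/(-3/4)=-2.6667
Confirm numerically:
  x=-2.618: |R|=0.97250 <1
  x=-2.600: |R|=0.96226 <1
  x=-1.136: |R|=0.00525 <1
  x=-1.090: |R|=0.04070 <1
  x=-2.943: |R|=1.15151 >1
  x=-2.794: |R|=1.07078 >1
  x=-2.729: |R|=1.03486 >1
So |R|<1 on (-2.6667, 0).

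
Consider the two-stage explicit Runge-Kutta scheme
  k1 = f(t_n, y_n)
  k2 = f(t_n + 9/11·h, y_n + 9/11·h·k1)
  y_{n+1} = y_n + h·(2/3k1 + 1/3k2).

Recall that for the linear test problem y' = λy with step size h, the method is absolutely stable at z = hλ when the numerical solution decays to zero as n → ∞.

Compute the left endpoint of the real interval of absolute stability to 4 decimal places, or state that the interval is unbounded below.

z* = -3.6667.

On y'=λy, z=hλ:
  k1=λy_n ⇒ h·k1=z·y_n;  k2=λ(1+9/11z)y_n ⇒ h·k2=z(1+9/11z)y_n
  y_{n+1}/y_n = 1 + 2/3z + 1/3z(1+9/11z) = 1 + z + 3/11z²
  ⇒ R(z) = 1 + z + 3/11z².

Need |R(x)|<1, x<0.
x=-0.73: |R|=0.4153
R=1: x+3/11x²=0 ⇒ x=−11/3=-3.6667; min R=1−1/(4·3/11)=0.0833>−1
Confirm numerically:
  x=-3.363: |R|=0.72148 <1
  x=-3.008: |R|=0.45965 <1
  x=-2.160: |R|=0.11244 <1
  x=-1.775: |R|=0.08426 <1
  x=-4.178: |R|=1.58264 >1
  x=-4.122: |R|=1.51188 >1
Stable set (-3.6667, 0).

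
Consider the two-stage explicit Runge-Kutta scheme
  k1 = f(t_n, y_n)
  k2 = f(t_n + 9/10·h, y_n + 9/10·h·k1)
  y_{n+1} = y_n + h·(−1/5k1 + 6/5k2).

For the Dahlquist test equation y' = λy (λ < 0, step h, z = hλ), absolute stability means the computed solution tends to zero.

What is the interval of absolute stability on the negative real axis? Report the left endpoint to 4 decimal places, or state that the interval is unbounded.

z∈(-0.9259,0).

On y'=λy, z=hλ:
  k1=λy_n ⇒ h·k1=z·y_n;  k2=λ(1+9/10z)y_n ⇒ h·k2=z(1+9/10z)y_n
  y_{n+1}/y_n = 1 − 1/5z + 6/5z(1+9/10z) = 1 + z + 27/25z²
  ⇒ R(z) = 1 + z + 27/25z².

Solve |R(x)|<1 on ℝ⁻.
x=-1.61: |R|=2.1895
R=1: x+27/25x²=0 ⇒ x=−25/27=-0.9259; min R=1−1/(4·27/25)=0.7685>−1
Confirm numerically:
  x=-0.880: |R|=0.95635 <1
  x=-0.784: |R|=0.87983 <1
  x=-0.713: |R|=0.83604 <1
  x=-0.607: |R|=0.79092 <1
  x=-1.431: |R|=1.78058 >1
  x=-1.023: |R|=1.10725 >1
Interval (-0.9259, 0).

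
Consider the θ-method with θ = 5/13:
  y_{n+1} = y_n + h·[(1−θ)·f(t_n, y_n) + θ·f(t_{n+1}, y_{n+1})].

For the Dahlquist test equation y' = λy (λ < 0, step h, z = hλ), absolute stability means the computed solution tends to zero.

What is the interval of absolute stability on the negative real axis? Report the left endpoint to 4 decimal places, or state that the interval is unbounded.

z∈(-8.6667,0).

Test eqn y'=λy, z=hλ:
  y_{n+1} = y_n + z·[8/13·y_n + 5/13·y_{n+1}] ⇒ (1 − 5/13z)y_{n+1} = (1 + 8/13z)y_n
  Hence R(z) = (1 + 8/13z)/(1 − 5/13z).

Find x<0 with |R(x)|<1.
x=-0.62: |R|=0.4994
R=−1: 1+8/13x = −1+5/13x ⇒ -3/13x=2 ⇒ x=2/(-3/13)=-8.6667
Confirm numerically:
  x=-7.855: |R|=0.95342 <1
  x=-6.346: |R|=0.84436 <1
  x=-4.336: |R|=0.62537 <1
  x=-9.243: |R|=1.02920 >1
  x=-8.961: |R|=1.01528 >1
  x=-8.930: |R|=1.01370 >1
Stable set (-8.6667, 0).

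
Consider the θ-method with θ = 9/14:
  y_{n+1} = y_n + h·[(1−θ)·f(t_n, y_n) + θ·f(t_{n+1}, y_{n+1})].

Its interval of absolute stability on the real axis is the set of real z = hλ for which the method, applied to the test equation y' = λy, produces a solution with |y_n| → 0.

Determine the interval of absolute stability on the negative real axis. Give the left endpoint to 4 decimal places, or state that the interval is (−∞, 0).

interval (−∞, 0).

Set f=λy, z=hλ:
  y_{n+1} = y_n + z·[5/14·y_n + 9/14·y_{n+1}] ⇒ (1 − 9/14z)y_{n+1} = (1 + 5/14z)y_n
  ⇒ R(z) = (1 + 5/14z)/(1 − 9/14z).

Solve |R(x)|<1 on ℝ⁻.
x=-1: |R|=0.3913
x=-2: |R|=0.1250
x=-10: |R|=0.3462
x=-100: |R|=0.5317
θ=9/14≥1/2 ⇒ |1+5/14x|<|1−9/14x| ∀x<0 ⇒ interval (−∞,0).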